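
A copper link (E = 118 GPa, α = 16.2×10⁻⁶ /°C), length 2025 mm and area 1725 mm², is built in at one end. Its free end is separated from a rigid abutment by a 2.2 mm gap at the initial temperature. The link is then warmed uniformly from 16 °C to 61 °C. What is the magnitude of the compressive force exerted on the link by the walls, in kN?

Free thermal elongation = αΔT L = 16.2×10⁻⁶ × 45 × 2025 = 1.476 mm.
This is smaller than the 2.2 mm clearance, so the link expands freely without reaching the stop — the stress is zero.

P ≈ 0 kN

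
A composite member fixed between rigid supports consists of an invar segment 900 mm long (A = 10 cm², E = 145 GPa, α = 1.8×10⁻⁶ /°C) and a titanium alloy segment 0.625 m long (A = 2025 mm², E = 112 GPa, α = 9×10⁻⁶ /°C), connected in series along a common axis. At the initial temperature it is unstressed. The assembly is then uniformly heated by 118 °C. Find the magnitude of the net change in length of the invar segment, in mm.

|ΔL| ≈ 0.401 mm

If the supports were absent, the total length change would be Σ αᵢΔT Lᵢ = 1.8×10⁻⁶×118×900 + 9×10⁻⁶×118×625 = 0.8549 mm.
Since the ends are fixed, an axial force P builds up, equal in every segment, with P · Σ Lᵢ/(AᵢEᵢ) = δ_free.
The series flexibility is Σ Lᵢ/(AᵢEᵢ) = 900/(1000×145×10³) + 625/(2025×112×10³) = 8.963×10⁻⁶ mm/N.
Hence P = δ_free / Σ(L/AE) = 0.8549/8.963×10⁻⁶ = 95.39 kN (compressive).
For the invar segment, free thermal change = 1.8×10⁻⁶×118×900 = 0.1912 mm and elastic change from P = 95390×900/(1000×145×10³) = 0.5921 mm; these oppose, so the net change is 0.401 mm (segment shortens).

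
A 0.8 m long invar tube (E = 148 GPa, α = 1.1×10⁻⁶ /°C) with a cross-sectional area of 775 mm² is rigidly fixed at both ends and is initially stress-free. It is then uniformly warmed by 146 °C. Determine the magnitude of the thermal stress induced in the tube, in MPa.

Because both ends are immovable the net strain is zero, and the suppressed thermal strain is αΔT = 1.1×10⁻⁶ × 146 = 160.6×10⁻⁶.
The stress required to suppress this strain is σ = Eε = 148×10³ × 160.6×10⁻⁶ = 23.77 MPa, compressive since the tube is trying to expand.

σ ≈ 23.8 MPa (compressive)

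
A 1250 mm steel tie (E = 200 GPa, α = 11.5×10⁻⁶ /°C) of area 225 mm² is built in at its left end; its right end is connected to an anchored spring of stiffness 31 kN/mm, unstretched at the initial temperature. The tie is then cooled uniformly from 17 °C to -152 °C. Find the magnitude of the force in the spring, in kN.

P ≈ 40.5 kN

If the spring were absent the tie would shorten by αΔT L = 11.5×10⁻⁶ × 169 × 1250 = 2.429 mm.
With a force P in the spring, the elastic change of the tie is PL/(AE) and that of the spring is P/k; compatibility requires their sum to equal δ_free.
P [ L/(AE) + 1/k ] = δ_free → P [ 1250/(225×200×10³) + 1/(31×10³) ] = 2.429.
P = 2.429 / 6.004×10⁻⁵ = 40470 N.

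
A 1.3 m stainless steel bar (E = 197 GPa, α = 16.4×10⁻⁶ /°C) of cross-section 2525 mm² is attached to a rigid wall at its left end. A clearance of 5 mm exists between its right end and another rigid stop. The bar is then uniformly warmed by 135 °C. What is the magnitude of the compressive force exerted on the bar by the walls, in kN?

P ≈ 0 kN

If the wall were absent the bar would grow by αΔT L = 16.4×10⁻⁶ × 135 × 1300 = 2.878 mm.
Since δ_free = 2.88 mm is less than the 5 mm gap, the bar never touches the wall. No axial force develops.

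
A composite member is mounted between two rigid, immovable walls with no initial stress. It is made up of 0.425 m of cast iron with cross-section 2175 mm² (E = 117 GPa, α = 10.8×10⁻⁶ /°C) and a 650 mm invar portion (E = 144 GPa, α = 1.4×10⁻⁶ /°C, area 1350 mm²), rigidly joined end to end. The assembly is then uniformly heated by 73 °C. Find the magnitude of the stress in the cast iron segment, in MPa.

Free thermal expansion of the whole bar: Σ αᵢΔT Lᵢ = 10.8×10⁻⁶×73×425 + 1.4×10⁻⁶×73×650 = 0.4015 mm.
The rigid supports impose zero overall length change; the single axial force P common to all segments must satisfy P Σ Lᵢ/(AᵢEᵢ) = δ_free.
Σ Lᵢ/(AᵢEᵢ) = 425/(2175×117×10³) + 650/(1350×144×10³) = 5.014×10⁻⁶ mm/N.
P = 0.4015 / 5.014×10⁻⁶ = 80080 N = 80.08 kN, compressive.
σ_{cast iron} = P / A = 80080 / 2175 = 36.82 MPa.

σ ≈ 36.8 MPa (compressive)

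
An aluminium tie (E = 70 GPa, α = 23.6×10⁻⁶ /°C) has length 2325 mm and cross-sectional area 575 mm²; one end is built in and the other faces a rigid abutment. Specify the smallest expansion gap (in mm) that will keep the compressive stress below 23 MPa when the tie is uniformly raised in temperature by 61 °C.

With no wall the tie would lengthen by αΔT L = 23.6×10⁻⁶ × 61 × 2325 = 3.347 mm.
At the allowable stress the elastic shortening the wall may impose is σL/E = 23 × 2325 / (70×10³) = 0.7639 mm.
So the gap has to take up the difference, g_min = δ_free − σL/E = 3.347 − 0.7639 = 2.583 mm.

g ≈ 2.58 mm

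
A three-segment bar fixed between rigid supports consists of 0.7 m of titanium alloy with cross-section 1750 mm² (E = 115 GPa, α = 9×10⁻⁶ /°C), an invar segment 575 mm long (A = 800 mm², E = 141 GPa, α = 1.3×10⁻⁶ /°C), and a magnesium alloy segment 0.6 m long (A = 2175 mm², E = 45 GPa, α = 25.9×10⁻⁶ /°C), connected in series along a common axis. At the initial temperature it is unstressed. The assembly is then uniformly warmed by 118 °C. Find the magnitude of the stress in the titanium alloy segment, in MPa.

Free thermal expansion of the whole bar: Σ αᵢΔT Lᵢ = 9×10⁻⁶×118×700 + 1.3×10⁻⁶×118×575 + 25.9×10⁻⁶×118×600 = 2.665 mm.
The walls prevent any net length change, so an axial force P (same in every segment) develops. Compatibility: P · Σ Lᵢ/(AᵢEᵢ) = δ_free.
The series flexibility is Σ Lᵢ/(AᵢEᵢ) = 700/(1750×115×10³) + 575/(800×141×10³) + 600/(2175×45×10³) = 1.471×10⁻⁵ mm/N.
So P = 2.665 / 1.471×10⁻⁵ = 181.2 kN, compressive.
σ_{titanium alloy} = P / A = 181200 / 1750 = 103.6 MPa.

σ ≈ 104 MPa (compressive)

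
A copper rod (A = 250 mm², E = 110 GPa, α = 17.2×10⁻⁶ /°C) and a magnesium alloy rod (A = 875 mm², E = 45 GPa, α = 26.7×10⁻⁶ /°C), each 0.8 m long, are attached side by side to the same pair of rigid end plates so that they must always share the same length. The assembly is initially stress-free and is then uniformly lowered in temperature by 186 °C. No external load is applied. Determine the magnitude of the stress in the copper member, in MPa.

σ ≈ 114 MPa (compressive)

Equilibrium of a rigid end plate with no external load gives equal and opposite internal forces ±P in the two members. Since α_{magnesium alloy} > α_{copper}, cooling drives the magnesium alloy into tension and the copper into compression.
Compatibility of the two members (thermal + elastic change equal): (α₁ − α₂)ΔT = P·[1/(A₁E₁) + 1/(A₂E₂)].
|α₁ − α₂|·ΔT = 9.5×10⁻⁶ × 186 = 0.001767.
1/(A₁E₁) + 1/(A₂E₂) = 1/(250×110×10³) + 1/(875×45×10³) = 6.176×10⁻⁸ N⁻¹.
So P = 0.001767 / 6.176×10⁻⁸ = 28.61 kN.
σ_{copper} = P/A₁ = 28610/250 = 114.4 MPa, compressive.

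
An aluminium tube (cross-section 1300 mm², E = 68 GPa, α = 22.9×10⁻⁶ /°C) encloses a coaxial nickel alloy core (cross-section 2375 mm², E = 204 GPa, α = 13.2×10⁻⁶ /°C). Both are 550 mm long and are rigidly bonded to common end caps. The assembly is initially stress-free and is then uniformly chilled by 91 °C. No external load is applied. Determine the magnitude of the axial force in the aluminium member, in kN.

P ≈ 66 kN (tensile in the aluminium)

Equilibrium of a rigid end plate with no external load gives equal and opposite internal forces ±P in the two members. Since α_{aluminium} > α_{nickel alloy}, cooling drives the aluminium into tension and the nickel alloy into compression.
Setting the final lengths equal and cancelling L: (α₁ − α₂)ΔT = P/(A₁E₁) + P/(A₂E₂).
|α₁ − α₂|·ΔT = 9.7×10⁻⁶ × 91 = 0.0008827.
1/(A₁E₁) + 1/(A₂E₂) = 1/(1300×68×10³) + 1/(2375×204×10³) = 1.338×10⁻⁸ N⁻¹.
P = 0.0008827 / 1.338×10⁻⁸ = 65990 N = 65.99 kN.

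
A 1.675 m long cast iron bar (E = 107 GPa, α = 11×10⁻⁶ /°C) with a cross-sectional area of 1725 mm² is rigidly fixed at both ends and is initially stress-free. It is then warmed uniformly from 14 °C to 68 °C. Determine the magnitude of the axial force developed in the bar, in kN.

The ends cannot move, so σ = EαΔT = 107×10³ × 11×10⁻⁶ × 54 = 63.56 MPa.
Then P = σA = 63.56 × 1725 mm² = 109.6 kN, compressive.

P ≈ 110 kN (compressive)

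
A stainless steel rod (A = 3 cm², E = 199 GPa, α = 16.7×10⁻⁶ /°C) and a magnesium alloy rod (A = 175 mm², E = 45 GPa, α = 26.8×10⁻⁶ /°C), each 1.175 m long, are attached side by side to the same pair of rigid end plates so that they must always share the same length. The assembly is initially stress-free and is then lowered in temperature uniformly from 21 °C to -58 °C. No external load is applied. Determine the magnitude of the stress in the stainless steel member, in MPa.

σ ≈ 18.5 MPa (compressive)

Equilibrium of a rigid end plate with no external load gives equal and opposite internal forces ±P in the two members. Since α_{magnesium alloy} > α_{stainless steel}, cooling drives the magnesium alloy into tension and the stainless steel into compression.
Compatibility of the two members (thermal + elastic change equal): (α₁ − α₂)ΔT = P·[1/(A₁E₁) + 1/(A₂E₂)].
|α₁ − α₂|·ΔT = 10.1×10⁻⁶ × 79 = 0.0007979.
1/(A₁E₁) + 1/(A₂E₂) = 1/(300×199×10³) + 1/(175×45×10³) = 1.437×10⁻⁷ N⁻¹.
So P = 0.0007979 / 1.437×10⁻⁷ = 5.551 kN.
σ_{stainless steel} = P/A₁ = 5551/300 = 18.5 MPa, compressive.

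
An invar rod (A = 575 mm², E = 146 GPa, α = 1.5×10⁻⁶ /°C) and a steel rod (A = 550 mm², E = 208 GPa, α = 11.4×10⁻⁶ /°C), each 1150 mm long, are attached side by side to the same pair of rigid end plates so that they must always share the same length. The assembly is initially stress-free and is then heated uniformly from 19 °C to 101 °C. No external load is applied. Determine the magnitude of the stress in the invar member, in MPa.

Equilibrium of a rigid end plate with no external load gives equal and opposite internal forces ±P in the two members. Since α_{steel} > α_{invar}, heating drives the steel into compression and the invar into tension.
Compatibility of the two members (thermal + elastic change equal): (α₁ − α₂)ΔT = P·[1/(A₁E₁) + 1/(A₂E₂)].
|α₁ − α₂|·ΔT = 9.9×10⁻⁶ × 82 = 0.0008118.
1/(A₁E₁) + 1/(A₂E₂) = 1/(575×146×10³) + 1/(550×208×10³) = 2.065×10⁻⁸ N⁻¹.
So P = 0.0008118 / 2.065×10⁻⁸ = 39.31 kN.
σ_{invar} = P/A₁ = 39310/575 = 68.36 MPa, tensile.

σ ≈ 68.4 MPa (tensile)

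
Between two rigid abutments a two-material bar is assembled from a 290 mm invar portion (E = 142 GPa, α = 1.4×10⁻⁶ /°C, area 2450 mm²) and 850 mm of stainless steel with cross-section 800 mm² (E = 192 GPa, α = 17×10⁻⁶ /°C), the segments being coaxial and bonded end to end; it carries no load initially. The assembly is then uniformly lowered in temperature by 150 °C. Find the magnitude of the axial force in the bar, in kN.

P ≈ 350 kN (tensile)

Free thermal contraction of the whole bar: Σ αᵢΔT Lᵢ = 1.4×10⁻⁶×150×290 + 17×10⁻⁶×150×850 = 2.228 mm.
Since the ends are fixed, an axial force P builds up, equal in every segment, with P · Σ Lᵢ/(AᵢEᵢ) = δ_free.
Σ Lᵢ/(AᵢEᵢ) = 290/(2450×142×10³) + 850/(800×192×10³) = 6.367×10⁻⁶ mm/N.
Hence P = δ_free / Σ(L/AE) = 2.228/6.367×10⁻⁶ = 350 kN (tensile).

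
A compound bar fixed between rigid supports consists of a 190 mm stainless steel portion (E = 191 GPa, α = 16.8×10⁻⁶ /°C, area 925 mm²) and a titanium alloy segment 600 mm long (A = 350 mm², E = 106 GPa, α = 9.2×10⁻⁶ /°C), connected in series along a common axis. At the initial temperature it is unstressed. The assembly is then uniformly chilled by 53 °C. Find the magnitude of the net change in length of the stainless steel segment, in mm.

|ΔL| ≈ 0.14 mm

Free thermal contraction of the whole bar: Σ αᵢΔT Lᵢ = 16.8×10⁻⁶×53×190 + 9.2×10⁻⁶×53×600 = 0.4617 mm.
The rigid supports impose zero overall length change; the single axial force P common to all segments must satisfy P Σ Lᵢ/(AᵢEᵢ) = δ_free.
The series flexibility is Σ Lᵢ/(AᵢEᵢ) = 190/(925×191×10³) + 600/(350×106×10³) = 1.725×10⁻⁵ mm/N.
So P = 0.4617 / 1.725×10⁻⁵ = 26.77 kN, tensile.
For the stainless steel segment, free thermal change = 16.8×10⁻⁶×53×190 = 0.1692 mm and elastic change from P = 26770×190/(925×191×10³) = 0.02879 mm; these oppose, so the net change is 0.14 mm (segment shortens).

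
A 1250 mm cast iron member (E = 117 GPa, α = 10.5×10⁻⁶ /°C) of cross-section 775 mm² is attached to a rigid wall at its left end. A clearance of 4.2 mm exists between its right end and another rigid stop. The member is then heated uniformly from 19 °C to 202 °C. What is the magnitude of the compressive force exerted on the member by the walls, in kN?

P ≈ 0 kN

If the wall were absent the member would grow by αΔT L = 10.5×10⁻⁶ × 183 × 1250 = 2.402 mm.
Since δ_free = 2.4 mm is less than the 4.2 mm gap, the member never touches the wall. No axial force develops.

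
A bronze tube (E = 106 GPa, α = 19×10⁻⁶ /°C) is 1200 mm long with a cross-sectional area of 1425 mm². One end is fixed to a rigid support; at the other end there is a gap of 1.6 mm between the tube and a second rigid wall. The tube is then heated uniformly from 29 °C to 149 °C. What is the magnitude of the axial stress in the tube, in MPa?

If the wall were absent the tube would grow by αΔT L = 19×10⁻⁶ × 120 × 1200 = 2.736 mm.
This exceeds the 1.6 mm gap, so the wall pushes back. The portion of expansion that must be recovered elastically is δ_free − gap = 2.736 − 1.6 = 1.136 mm.
So σ = E(δ_free − g)/L = 106×10³ × 1.136/1200 = 100.3 MPa.

σ ≈ 100 MPa (compressive)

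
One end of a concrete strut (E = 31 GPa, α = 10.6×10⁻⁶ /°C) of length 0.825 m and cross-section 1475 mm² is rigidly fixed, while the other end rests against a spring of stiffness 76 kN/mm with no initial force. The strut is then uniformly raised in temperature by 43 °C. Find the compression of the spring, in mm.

If the spring were absent the strut would lengthen by αΔT L = 10.6×10⁻⁶ × 43 × 825 = 0.376 mm.
With a force P in the spring, the elastic change of the strut is PL/(AE) and that of the spring is P/k; compatibility requires their sum to equal δ_free.
So P = δ_free / [L/(AE) + 1/k] = 0.376 / [ 825/(1475×31×10³) + 1/(76×10³) ].
P = 0.376 / 3.12×10⁻⁵ = 12050 N.
Spring compression = P/k = 12050/(76×10³) = 0.1586 mm.

δ ≈ 0.159 mm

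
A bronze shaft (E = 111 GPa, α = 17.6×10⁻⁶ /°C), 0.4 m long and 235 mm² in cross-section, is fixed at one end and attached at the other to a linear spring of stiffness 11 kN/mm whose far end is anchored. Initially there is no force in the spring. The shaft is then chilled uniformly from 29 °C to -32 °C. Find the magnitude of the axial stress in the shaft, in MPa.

If the spring were absent the shaft would shorten by αΔT L = 17.6×10⁻⁶ × 61 × 400 = 0.4294 mm.
Let P be the tensile force in the spring. The shaft extends elastically by PL/(AE) and the spring stretches by P/k; together these equal δ_free.
So P = δ_free / [L/(AE) + 1/k] = 0.4294 / [ 400/(235×111×10³) + 1/(11×10³) ].
P = 0.4294 / 0.0001062 = 4042 N.
σ = P/A = 4042/235 = 17.2 MPa.

σ ≈ 17.2 MPa (tensile)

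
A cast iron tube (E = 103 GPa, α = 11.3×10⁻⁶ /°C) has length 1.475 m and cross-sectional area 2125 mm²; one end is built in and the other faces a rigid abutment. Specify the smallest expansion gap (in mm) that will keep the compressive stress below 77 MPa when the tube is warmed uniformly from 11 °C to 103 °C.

With no wall the tube would lengthen by αΔT L = 11.3×10⁻⁶ × 92 × 1475 = 1.533 mm.
At the allowable stress the elastic shortening the wall may impose is σL/E = 77 × 1475 / (103×10³) = 1.103 mm.
The gap must absorb the remainder: g_min = 1.533 − 1.103 = 0.4307 mm.

g ≈ 0.431 mm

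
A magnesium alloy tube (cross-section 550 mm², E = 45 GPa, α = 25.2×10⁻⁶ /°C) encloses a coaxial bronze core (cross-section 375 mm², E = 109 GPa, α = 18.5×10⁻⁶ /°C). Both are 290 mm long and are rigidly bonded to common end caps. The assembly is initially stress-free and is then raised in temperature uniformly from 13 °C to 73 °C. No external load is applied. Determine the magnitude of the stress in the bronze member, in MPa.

σ ≈ 16.5 MPa (tensile)

Equilibrium of a rigid end plate with no external load gives equal and opposite internal forces ±P in the two members. Since α_{magnesium alloy} > α_{bronze}, heating drives the magnesium alloy into compression and the bronze into tension.
Setting the final lengths equal and cancelling L: (α₁ − α₂)ΔT = P/(A₁E₁) + P/(A₂E₂).
|α₁ − α₂|·ΔT = 6.7×10⁻⁶ × 60 = 0.000402.
1/(A₁E₁) + 1/(A₂E₂) = 1/(550×45×10³) + 1/(375×109×10³) = 6.487×10⁻⁸ N⁻¹.
P = 0.000402 / 6.487×10⁻⁸ = 6197 N = 6.197 kN.
σ_{bronze} = P/A₂ = 6197/375 = 16.53 MPa, tensile.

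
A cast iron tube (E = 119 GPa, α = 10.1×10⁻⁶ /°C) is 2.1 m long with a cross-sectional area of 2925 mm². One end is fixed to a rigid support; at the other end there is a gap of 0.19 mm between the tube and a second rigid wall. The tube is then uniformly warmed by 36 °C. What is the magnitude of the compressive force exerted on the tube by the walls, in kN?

Free thermal elongation = αΔT L = 10.1×10⁻⁶ × 36 × 2100 = 0.7636 mm.
This exceeds the 0.19 mm gap, so the wall pushes back. The portion of expansion that must be recovered elastically is δ_free − gap = 0.7636 − 0.19 = 0.5736 mm.
Compatibility: PL/(AE) = 0.5736 mm, so σ = P/A = E × (0.5736/2100) = 32.5 MPa.
P = σA = 32.5 × 2925 = 95.07 kN.

P ≈ 95.1 kN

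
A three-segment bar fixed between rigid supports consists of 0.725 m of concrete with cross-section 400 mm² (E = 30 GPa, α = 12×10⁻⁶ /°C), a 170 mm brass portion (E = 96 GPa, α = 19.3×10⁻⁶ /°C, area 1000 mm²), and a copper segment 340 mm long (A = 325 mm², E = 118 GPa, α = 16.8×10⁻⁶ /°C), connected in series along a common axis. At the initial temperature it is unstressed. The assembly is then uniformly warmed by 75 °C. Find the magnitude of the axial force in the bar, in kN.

Free thermal expansion of the whole bar: Σ αᵢΔT Lᵢ = 12×10⁻⁶×75×725 + 19.3×10⁻⁶×75×170 + 16.8×10⁻⁶×75×340 = 1.327 mm.
The walls prevent any net length change, so an axial force P (same in every segment) develops. Compatibility: P · Σ Lᵢ/(AᵢEᵢ) = δ_free.
Σ Lᵢ/(AᵢEᵢ) = 725/(400×30×10³) + 170/(1000×96×10³) + 340/(325×118×10³) = 7.105×10⁻⁵ mm/N.
Hence P = δ_free / Σ(L/AE) = 1.327/7.105×10⁻⁵ = 18.68 kN (compressive).

P ≈ 18.7 kN (compressive)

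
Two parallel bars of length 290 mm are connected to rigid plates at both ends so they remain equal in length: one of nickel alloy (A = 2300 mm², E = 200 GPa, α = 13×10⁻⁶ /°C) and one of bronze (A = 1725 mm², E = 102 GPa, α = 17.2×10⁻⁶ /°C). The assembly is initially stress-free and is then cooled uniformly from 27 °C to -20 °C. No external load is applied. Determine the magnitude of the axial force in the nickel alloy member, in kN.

P ≈ 25.1 kN (compressive in the nickel alloy)

Both members must finish at the same length. With the larger α, the bronze tends to over-contract; the plates restrain it, putting the bronze in tension and the nickel alloy in compression. With no external load the two internal forces are equal and opposite, magnitude P.
Equating the net (thermal + elastic) strains gives |α₁ − α₂|·ΔT = P·[1/(A₁E₁) + 1/(A₂E₂)].
|α₁ − α₂|·ΔT = 4.2×10⁻⁶ × 47 = 0.0001974.
1/(A₁E₁) + 1/(A₂E₂) = 1/(2300×200×10³) + 1/(1725×102×10³) = 7.857×10⁻⁹ N⁻¹.
So P = 0.0001974 / 7.857×10⁻⁹ = 25.12 kN.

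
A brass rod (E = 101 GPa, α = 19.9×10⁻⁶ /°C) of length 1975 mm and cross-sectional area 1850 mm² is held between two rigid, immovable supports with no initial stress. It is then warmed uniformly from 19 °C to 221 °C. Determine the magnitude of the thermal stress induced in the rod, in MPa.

The supports are rigid, so the total axial strain is zero. The restrained thermal strain is ε = αΔT = 19.9×10⁻⁶ × 202 = 4019.8×10⁻⁶.
σ = EαΔT = 101×10³ × 19.9×10⁻⁶ × 202 = 406 MPa (compressive; the rod is trying to expand).

σ ≈ 406 MPa (compressive)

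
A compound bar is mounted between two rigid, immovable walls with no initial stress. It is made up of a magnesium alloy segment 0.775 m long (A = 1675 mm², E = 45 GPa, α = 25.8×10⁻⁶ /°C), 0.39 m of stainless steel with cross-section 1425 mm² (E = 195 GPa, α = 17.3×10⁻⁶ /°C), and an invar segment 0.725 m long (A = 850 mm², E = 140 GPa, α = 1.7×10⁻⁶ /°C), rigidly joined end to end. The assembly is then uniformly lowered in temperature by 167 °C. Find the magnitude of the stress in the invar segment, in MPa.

σ ≈ 309 MPa (tensile)

If the supports were absent, the total length change would be Σ αᵢΔT Lᵢ = 25.8×10⁻⁶×167×775 + 17.3×10⁻⁶×167×390 + 1.7×10⁻⁶×167×725 = 4.672 mm.
The walls prevent any net length change, so an axial force P (same in every segment) develops. Compatibility: P · Σ Lᵢ/(AᵢEᵢ) = δ_free.
The series flexibility is Σ Lᵢ/(AᵢEᵢ) = 775/(1675×45×10³) + 390/(1425×195×10³) + 725/(850×140×10³) = 1.778×10⁻⁵ mm/N.
So P = 4.672 / 1.778×10⁻⁵ = 262.8 kN, tensile.
σ_{invar} = P / A = 262800 / 850 = 309.2 MPa.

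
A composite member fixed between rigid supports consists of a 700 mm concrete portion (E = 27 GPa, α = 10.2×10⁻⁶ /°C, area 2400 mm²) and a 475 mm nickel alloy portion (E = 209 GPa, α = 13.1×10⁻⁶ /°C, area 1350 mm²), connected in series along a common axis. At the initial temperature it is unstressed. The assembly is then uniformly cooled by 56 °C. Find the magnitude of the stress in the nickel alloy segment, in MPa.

Free thermal contraction of the whole bar: Σ αᵢΔT Lᵢ = 10.2×10⁻⁶×56×700 + 13.1×10⁻⁶×56×475 = 0.7483 mm.
The walls prevent any net length change, so an axial force P (same in every segment) develops. Compatibility: P · Σ Lᵢ/(AᵢEᵢ) = δ_free.
The series flexibility is Σ Lᵢ/(AᵢEᵢ) = 700/(2400×27×10³) + 475/(1350×209×10³) = 1.249×10⁻⁵ mm/N.
P = 0.7483 / 1.249×10⁻⁵ = 59930 N = 59.93 kN, tensile.
σ_{nickel alloy} = P / A = 59930 / 1350 = 44.39 MPa.

σ ≈ 44.4 MPa (tensile)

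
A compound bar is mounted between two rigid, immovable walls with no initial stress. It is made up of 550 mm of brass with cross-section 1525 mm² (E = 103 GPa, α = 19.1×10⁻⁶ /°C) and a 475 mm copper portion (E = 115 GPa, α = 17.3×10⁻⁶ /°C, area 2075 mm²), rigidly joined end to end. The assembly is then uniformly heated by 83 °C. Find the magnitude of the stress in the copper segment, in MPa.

σ ≈ 136 MPa (compressive)

If the supports were absent, the total length change would be Σ αᵢΔT Lᵢ = 19.1×10⁻⁶×83×550 + 17.3×10⁻⁶×83×475 = 1.554 mm.
The walls prevent any net length change, so an axial force P (same in every segment) develops. Compatibility: P · Σ Lᵢ/(AᵢEᵢ) = δ_free.
Σ Lᵢ/(AᵢEᵢ) = 550/(1525×103×10³) + 475/(2075×115×10³) = 5.492×10⁻⁶ mm/N.
Hence P = δ_free / Σ(L/AE) = 1.554/5.492×10⁻⁶ = 282.9 kN (compressive).
σ_{copper} = P / A = 282900 / 2075 = 136.4 MPa.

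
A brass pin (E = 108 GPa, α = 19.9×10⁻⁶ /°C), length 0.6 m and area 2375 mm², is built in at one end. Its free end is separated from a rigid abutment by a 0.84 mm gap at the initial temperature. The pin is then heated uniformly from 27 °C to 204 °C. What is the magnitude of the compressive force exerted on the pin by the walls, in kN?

Free thermal elongation = αΔT L = 19.9×10⁻⁶ × 177 × 600 = 2.113 mm.
The gap closes (δ_free > 0.84 mm) and the wall then resists a further 2.113 − 0.84 = 1.273 mm of expansion.
So σ = E(δ_free − g)/L = 108×10³ × 1.273/600 = 229.2 MPa.
Force on the wall = σA = 229.2 × 2375 mm² = 544.4 kN.

P ≈ 544 kN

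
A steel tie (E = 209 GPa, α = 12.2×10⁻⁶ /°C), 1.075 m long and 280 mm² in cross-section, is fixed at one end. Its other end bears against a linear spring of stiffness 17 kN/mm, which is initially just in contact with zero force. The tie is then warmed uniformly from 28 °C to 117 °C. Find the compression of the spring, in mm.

δ ≈ 0.889 mm

The unrestrained thermal change is αΔT L = 12.2×10⁻⁶ × 89 × 1075 = 1.167 mm.
Let P be the compressive force at the spring. The tie shortens elastically by PL/(AE) and the spring compresses by P/k; together these equal δ_free.
So P = δ_free / [L/(AE) + 1/k] = 1.167 / [ 1075/(280×209×10³) + 1/(17×10³) ].
P = 1.167 / 7.719×10⁻⁵ = 15120 N.
Spring compression = P/k = 15120/(17×10³) = 0.8895 mm.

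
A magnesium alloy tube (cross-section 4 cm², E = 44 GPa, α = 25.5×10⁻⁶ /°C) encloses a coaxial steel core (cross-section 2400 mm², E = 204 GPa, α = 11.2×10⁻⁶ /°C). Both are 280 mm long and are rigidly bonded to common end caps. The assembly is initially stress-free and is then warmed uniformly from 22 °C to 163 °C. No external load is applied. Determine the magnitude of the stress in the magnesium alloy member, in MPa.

σ ≈ 85.6 MPa (compressive)

The magnesium alloy has the larger α, so on heating it would change length more than the steel if both were free. The rigid plates force a common final length, so the magnesium alloy is put into compression and the steel into tension, with equal and opposite forces P (no external load).
Setting the final lengths equal and cancelling L: (α₁ − α₂)ΔT = P/(A₁E₁) + P/(A₂E₂).
|α₁ − α₂|·ΔT = 14.3×10⁻⁶ × 141 = 0.002016.
1/(A₁E₁) + 1/(A₂E₂) = 1/(400×44×10³) + 1/(2400×204×10³) = 5.886×10⁻⁸ N⁻¹.
P = 0.002016 / 5.886×10⁻⁸ = 34260 N = 34.26 kN.
σ_{magnesium alloy} = P/A₁ = 34260/400 = 85.64 MPa, compressive.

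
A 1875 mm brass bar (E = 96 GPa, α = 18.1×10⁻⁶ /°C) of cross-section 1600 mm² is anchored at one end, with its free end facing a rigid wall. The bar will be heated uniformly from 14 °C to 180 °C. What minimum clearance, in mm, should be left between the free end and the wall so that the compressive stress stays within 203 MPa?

g ≈ 1.67 mm

Free expansion if unrestrained: δ_free = αΔT L = 18.1×10⁻⁶ × 166 × 1875 = 5.634 mm.
A stress of 203 MPa corresponds to the wall pushing the bar back by σL/E = 203×1875/(96×10³) = 3.965 mm.
The gap must absorb the remainder: g_min = 5.634 − 3.965 = 1.669 mm.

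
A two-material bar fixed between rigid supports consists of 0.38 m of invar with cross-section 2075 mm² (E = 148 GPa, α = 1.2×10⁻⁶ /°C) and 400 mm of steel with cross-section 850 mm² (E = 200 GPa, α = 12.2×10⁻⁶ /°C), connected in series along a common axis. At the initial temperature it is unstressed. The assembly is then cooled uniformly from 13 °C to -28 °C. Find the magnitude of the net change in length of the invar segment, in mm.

|ΔL| ≈ 0.0567 mm

Free thermal contraction of the whole bar: Σ αᵢΔT Lᵢ = 1.2×10⁻⁶×41×380 + 12.2×10⁻⁶×41×400 = 0.2188 mm.
The rigid supports impose zero overall length change; the single axial force P common to all segments must satisfy P Σ Lᵢ/(AᵢEᵢ) = δ_free.
Σ Lᵢ/(AᵢEᵢ) = 380/(2075×148×10³) + 400/(850×200×10³) = 3.59×10⁻⁶ mm/N.
Hence P = δ_free / Σ(L/AE) = 0.2188/3.59×10⁻⁶ = 60.93 kN (tensile).
For the invar segment, free thermal change = 1.2×10⁻⁶×41×380 = 0.0187 mm and elastic change from P = 60930×380/(2075×148×10³) = 0.0754 mm; these oppose, so the net change is 0.0567 mm (segment lengthens).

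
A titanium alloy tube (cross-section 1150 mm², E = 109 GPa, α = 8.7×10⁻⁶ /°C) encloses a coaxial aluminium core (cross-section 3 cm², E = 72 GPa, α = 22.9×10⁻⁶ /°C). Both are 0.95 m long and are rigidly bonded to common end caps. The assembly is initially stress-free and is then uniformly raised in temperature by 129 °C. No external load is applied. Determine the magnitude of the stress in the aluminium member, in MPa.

The aluminium has the larger α, so on heating it would change length more than the titanium alloy if both were free. The rigid plates force a common final length, so the aluminium is put into compression and the titanium alloy into tension, with equal and opposite forces P (no external load).
Compatibility of the two members (thermal + elastic change equal): (α₁ − α₂)ΔT = P·[1/(A₁E₁) + 1/(A₂E₂)].
|α₁ − α₂|·ΔT = 14.2×10⁻⁶ × 129 = 0.001832.
1/(A₁E₁) + 1/(A₂E₂) = 1/(1150×109×10³) + 1/(300×72×10³) = 5.427×10⁻⁸ N⁻¹.
P = 0.001832 / 5.427×10⁻⁸ = 33750 N = 33.75 kN.
σ_{aluminium} = P/A₂ = 33750/300 = 112.5 MPa, compressive.

σ ≈ 113 MPa (compressive)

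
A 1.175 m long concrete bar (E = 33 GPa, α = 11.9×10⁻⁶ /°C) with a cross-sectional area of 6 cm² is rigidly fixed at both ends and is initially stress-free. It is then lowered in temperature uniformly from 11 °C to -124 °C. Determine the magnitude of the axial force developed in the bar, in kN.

The ends cannot move, so σ = EαΔT = 33×10³ × 11.9×10⁻⁶ × 135 = 53.01 MPa.
Axial force P = σA = 53.01 × 600 = 31810 N = 31.81 kN, tensile.

P ≈ 31.8 kN (tensile)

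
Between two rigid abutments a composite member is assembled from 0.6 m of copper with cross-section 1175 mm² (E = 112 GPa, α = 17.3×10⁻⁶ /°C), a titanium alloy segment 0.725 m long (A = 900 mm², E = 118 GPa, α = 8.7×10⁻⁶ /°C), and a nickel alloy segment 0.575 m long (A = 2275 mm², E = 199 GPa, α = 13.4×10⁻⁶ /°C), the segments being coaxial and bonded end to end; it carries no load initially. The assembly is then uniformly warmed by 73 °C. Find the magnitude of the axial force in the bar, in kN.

P ≈ 141 kN (compressive)

With the walls removed the bar would change length by δ_free = Σ αᵢΔT Lᵢ = 17.3×10⁻⁶×73×600 + 8.7×10⁻⁶×73×725 + 13.4×10⁻⁶×73×575 = 1.781 mm.
The walls prevent any net length change, so an axial force P (same in every segment) develops. Compatibility: P · Σ Lᵢ/(AᵢEᵢ) = δ_free.
Σ Lᵢ/(AᵢEᵢ) = 600/(1175×112×10³) + 725/(900×118×10³) + 575/(2275×199×10³) = 1.266×10⁻⁵ mm/N.
Hence P = δ_free / Σ(L/AE) = 1.781/1.266×10⁻⁵ = 140.7 kN (compressive).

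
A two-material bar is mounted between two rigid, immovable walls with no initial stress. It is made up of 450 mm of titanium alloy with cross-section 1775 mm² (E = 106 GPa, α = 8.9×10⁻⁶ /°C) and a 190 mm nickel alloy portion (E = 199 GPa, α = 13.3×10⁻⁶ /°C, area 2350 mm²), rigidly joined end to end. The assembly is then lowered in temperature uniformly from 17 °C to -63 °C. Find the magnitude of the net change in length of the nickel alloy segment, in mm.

|ΔL| ≈ 0.126 mm

Free thermal contraction of the whole bar: Σ αᵢΔT Lᵢ = 8.9×10⁻⁶×80×450 + 13.3×10⁻⁶×80×190 = 0.5226 mm.
Since the ends are fixed, an axial force P builds up, equal in every segment, with P · Σ Lᵢ/(AᵢEᵢ) = δ_free.
Σ Lᵢ/(AᵢEᵢ) = 450/(1775×106×10³) + 190/(2350×199×10³) = 2.798×10⁻⁶ mm/N.
P = 0.5226 / 2.798×10⁻⁶ = 186800 N = 186.8 kN, tensile.
For the nickel alloy segment, free thermal change = 13.3×10⁻⁶×80×190 = 0.2022 mm and elastic change from P = 186800×190/(2350×199×10³) = 0.07588 mm; these oppose, so the net change is 0.126 mm (segment shortens).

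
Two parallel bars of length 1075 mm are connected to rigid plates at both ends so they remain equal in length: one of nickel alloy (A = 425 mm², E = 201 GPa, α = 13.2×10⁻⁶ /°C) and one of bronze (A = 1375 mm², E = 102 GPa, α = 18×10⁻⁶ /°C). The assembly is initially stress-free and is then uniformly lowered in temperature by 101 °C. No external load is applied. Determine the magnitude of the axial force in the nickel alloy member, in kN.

Both members must finish at the same length. With the larger α, the bronze tends to over-contract; the plates restrain it, putting the bronze in tension and the nickel alloy in compression. With no external load the two internal forces are equal and opposite, magnitude P.
Compatibility of the two members (thermal + elastic change equal): (α₁ − α₂)ΔT = P·[1/(A₁E₁) + 1/(A₂E₂)].
|α₁ − α₂|·ΔT = 4.8×10⁻⁶ × 101 = 0.0004848.
1/(A₁E₁) + 1/(A₂E₂) = 1/(425×201×10³) + 1/(1375×102×10³) = 1.884×10⁻⁸ N⁻¹.
So P = 0.0004848 / 1.884×10⁻⁸ = 25.74 kN.

P ≈ 25.7 kN (compressive in the nickel alloy)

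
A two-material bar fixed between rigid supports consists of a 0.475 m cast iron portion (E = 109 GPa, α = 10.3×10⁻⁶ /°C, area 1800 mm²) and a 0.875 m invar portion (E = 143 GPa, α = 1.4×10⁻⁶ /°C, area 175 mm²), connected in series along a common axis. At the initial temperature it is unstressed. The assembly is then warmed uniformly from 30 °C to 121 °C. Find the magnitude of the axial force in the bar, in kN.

P ≈ 14.9 kN (compressive)

If the supports were absent, the total length change would be Σ αᵢΔT Lᵢ = 10.3×10⁻⁶×91×475 + 1.4×10⁻⁶×91×875 = 0.5567 mm.
The rigid supports impose zero overall length change; the single axial force P common to all segments must satisfy P Σ Lᵢ/(AᵢEᵢ) = δ_free.
The series flexibility is Σ Lᵢ/(AᵢEᵢ) = 475/(1800×109×10³) + 875/(175×143×10³) = 3.739×10⁻⁵ mm/N.
Hence P = δ_free / Σ(L/AE) = 0.5567/3.739×10⁻⁵ = 14.89 kN (compressive).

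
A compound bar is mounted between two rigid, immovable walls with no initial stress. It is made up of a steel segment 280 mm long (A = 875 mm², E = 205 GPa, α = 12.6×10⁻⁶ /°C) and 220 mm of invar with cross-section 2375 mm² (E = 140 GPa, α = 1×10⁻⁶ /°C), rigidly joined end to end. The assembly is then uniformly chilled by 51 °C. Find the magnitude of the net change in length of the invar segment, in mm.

Free thermal contraction of the whole bar: Σ αᵢΔT Lᵢ = 12.6×10⁻⁶×51×280 + 1×10⁻⁶×51×220 = 0.1911 mm.
Since the ends are fixed, an axial force P builds up, equal in every segment, with P · Σ Lᵢ/(AᵢEᵢ) = δ_free.
Σ Lᵢ/(AᵢEᵢ) = 280/(875×205×10³) + 220/(2375×140×10³) = 2.223×10⁻⁶ mm/N.
P = 0.1911 / 2.223×10⁻⁶ = 86000 N = 86 kN, tensile.
For the invar segment, free thermal change = 1×10⁻⁶×51×220 = 0.01122 mm and elastic change from P = 86000×220/(2375×140×10³) = 0.0569 mm; these oppose, so the net change is 0.0457 mm (segment lengthens).

|ΔL| ≈ 0.0457 mm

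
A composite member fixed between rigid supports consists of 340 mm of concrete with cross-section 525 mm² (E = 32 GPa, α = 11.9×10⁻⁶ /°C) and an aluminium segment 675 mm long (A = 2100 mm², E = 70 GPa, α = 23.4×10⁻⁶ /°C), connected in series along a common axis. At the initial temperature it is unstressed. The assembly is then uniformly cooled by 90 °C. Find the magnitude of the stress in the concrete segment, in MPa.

σ ≈ 137 MPa (tensile)

If the supports were absent, the total length change would be Σ αᵢΔT Lᵢ = 11.9×10⁻⁶×90×340 + 23.4×10⁻⁶×90×675 = 1.786 mm.
The rigid supports impose zero overall length change; the single axial force P common to all segments must satisfy P Σ Lᵢ/(AᵢEᵢ) = δ_free.
Σ Lᵢ/(AᵢEᵢ) = 340/(525×32×10³) + 675/(2100×70×10³) = 2.483×10⁻⁵ mm/N.
Hence P = δ_free / Σ(L/AE) = 1.786/2.483×10⁻⁵ = 71.92 kN (tensile).
σ_{concrete} = P / A = 71920 / 525 = 137 MPa.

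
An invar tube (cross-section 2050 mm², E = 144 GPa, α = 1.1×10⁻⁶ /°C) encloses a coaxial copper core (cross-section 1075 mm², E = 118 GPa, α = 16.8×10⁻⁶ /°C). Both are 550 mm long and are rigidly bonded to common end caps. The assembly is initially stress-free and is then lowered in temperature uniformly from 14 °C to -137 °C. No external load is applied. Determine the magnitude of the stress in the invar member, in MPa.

Equilibrium of a rigid end plate with no external load gives equal and opposite internal forces ±P in the two members. Since α_{copper} > α_{invar}, cooling drives the copper into tension and the invar into compression.
Compatibility of the two members (thermal + elastic change equal): (α₁ − α₂)ΔT = P·[1/(A₁E₁) + 1/(A₂E₂)].
|α₁ − α₂|·ΔT = 15.7×10⁻⁶ × 151 = 0.002371.
1/(A₁E₁) + 1/(A₂E₂) = 1/(2050×144×10³) + 1/(1075×118×10³) = 1.127×10⁻⁸ N⁻¹.
So P = 0.002371 / 1.127×10⁻⁸ = 210.3 kN.
σ_{invar} = P/A₁ = 210300/2050 = 102.6 MPa, compressive.

σ ≈ 103 MPa (compressive)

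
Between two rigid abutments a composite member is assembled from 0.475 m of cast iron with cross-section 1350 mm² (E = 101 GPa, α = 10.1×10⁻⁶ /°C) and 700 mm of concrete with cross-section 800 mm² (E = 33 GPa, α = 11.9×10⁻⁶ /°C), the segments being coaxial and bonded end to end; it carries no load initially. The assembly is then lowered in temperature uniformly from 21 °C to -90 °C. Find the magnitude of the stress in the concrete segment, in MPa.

Free thermal contraction of the whole bar: Σ αᵢΔT Lᵢ = 10.1×10⁻⁶×111×475 + 11.9×10⁻⁶×111×700 = 1.457 mm.
Since the ends are fixed, an axial force P builds up, equal in every segment, with P · Σ Lᵢ/(AᵢEᵢ) = δ_free.
Σ Lᵢ/(AᵢEᵢ) = 475/(1350×101×10³) + 700/(800×33×10³) = 3×10⁻⁵ mm/N.
Hence P = δ_free / Σ(L/AE) = 1.457/3×10⁻⁵ = 48.57 kN (tensile).
σ_{concrete} = P / A = 48570 / 800 = 60.72 MPa.

σ ≈ 60.7 MPa (tensile)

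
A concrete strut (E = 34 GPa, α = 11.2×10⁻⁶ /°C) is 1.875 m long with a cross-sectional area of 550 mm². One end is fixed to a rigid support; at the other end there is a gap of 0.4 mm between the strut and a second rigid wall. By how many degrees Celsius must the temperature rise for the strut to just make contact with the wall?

ΔT ≈ 19 °C

Contact occurs when the free expansion equals the gap: αΔT L = 0.4 mm.
ΔT = 0.4 / (11.2×10⁻⁶ × 1875) = 19.05 °C.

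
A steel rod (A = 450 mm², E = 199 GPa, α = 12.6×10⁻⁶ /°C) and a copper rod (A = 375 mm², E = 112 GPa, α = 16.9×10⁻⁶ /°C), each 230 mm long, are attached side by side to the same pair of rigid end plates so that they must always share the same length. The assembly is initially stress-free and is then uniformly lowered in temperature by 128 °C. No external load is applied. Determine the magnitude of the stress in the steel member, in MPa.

σ ≈ 35 MPa (compressive)

The copper has the larger α, so on cooling it would change length more than the steel if both were free. The rigid plates force a common final length, so the copper is put into tension and the steel into compression, with equal and opposite forces P (no external load).
Equating the net (thermal + elastic) strains gives |α₁ − α₂|·ΔT = P·[1/(A₁E₁) + 1/(A₂E₂)].
|α₁ − α₂|·ΔT = 4.3×10⁻⁶ × 128 = 0.0005504.
1/(A₁E₁) + 1/(A₂E₂) = 1/(450×199×10³) + 1/(375×112×10³) = 3.498×10⁻⁸ N⁻¹.
So P = 0.0005504 / 3.498×10⁻⁸ = 15.74 kN.
σ_{steel} = P/A₁ = 15740/450 = 34.97 MPa, compressive.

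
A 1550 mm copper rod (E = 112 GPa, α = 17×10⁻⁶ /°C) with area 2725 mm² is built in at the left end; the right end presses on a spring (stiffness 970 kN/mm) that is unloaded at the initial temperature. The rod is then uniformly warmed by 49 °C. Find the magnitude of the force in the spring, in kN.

P ≈ 211 kN

The unrestrained thermal change is αΔT L = 17×10⁻⁶ × 49 × 1550 = 1.291 mm.
Let P be the compressive force at the spring. The rod shortens elastically by PL/(AE) and the spring compresses by P/k; together these equal δ_free.
So P = δ_free / [L/(AE) + 1/k] = 1.291 / [ 1550/(2725×112×10³) + 1/(970×10³) ].
P = 1.291 / 6.11×10⁻⁶ = 211300 N.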